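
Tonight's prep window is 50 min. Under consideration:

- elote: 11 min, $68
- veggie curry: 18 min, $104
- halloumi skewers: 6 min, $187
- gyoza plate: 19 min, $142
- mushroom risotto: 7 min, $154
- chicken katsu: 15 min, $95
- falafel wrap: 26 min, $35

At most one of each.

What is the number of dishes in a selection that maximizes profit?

Best achievable profit is 587.
For example veggie curry + halloumi skewers + gyoza plate + mushroom risotto achieves it, using 50 min.
Every optimal selection uses 4 dishes.

4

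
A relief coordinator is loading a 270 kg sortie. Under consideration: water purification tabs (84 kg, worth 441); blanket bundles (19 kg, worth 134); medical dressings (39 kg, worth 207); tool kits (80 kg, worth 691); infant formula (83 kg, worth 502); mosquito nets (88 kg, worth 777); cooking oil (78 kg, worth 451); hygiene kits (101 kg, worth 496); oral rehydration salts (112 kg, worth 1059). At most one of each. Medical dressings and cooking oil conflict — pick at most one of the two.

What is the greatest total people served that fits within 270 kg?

The ratio heuristic lands on blanket bundles + medical dressings + mosquito nets + oral rehydration salts (2177) but leaves 12 kg idle.
A better packing is tool kits + cooking oil + oral rehydration salts: 270 kg, total 2201.
The closest alternative, blanket bundles + medical dressings + mosquito nets + oral rehydration salts, reaches only 2177.

2201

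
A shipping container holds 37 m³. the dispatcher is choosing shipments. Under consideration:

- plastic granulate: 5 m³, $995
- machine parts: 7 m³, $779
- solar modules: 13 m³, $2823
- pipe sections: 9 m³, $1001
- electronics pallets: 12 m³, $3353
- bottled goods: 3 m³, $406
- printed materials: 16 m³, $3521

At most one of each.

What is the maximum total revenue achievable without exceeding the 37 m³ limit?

8275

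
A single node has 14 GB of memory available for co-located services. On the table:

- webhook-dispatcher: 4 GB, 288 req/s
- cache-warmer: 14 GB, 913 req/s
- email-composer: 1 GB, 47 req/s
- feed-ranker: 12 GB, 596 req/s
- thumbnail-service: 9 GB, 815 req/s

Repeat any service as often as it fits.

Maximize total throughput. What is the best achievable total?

Taking webhook-dispatcher + email-composer + thumbnail-service: 14 GB used, 1150 in throughput.
Every other selection either busts 14 GB or fails to beat 1150.

1150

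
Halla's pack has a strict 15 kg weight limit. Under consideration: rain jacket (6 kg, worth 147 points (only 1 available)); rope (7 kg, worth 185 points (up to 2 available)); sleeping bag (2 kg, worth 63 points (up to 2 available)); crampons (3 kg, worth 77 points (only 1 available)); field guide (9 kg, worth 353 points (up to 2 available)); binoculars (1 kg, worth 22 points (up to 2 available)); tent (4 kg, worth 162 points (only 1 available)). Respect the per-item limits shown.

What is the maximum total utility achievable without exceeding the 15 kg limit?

578

Density check — tent 40.50, field guide 39.22, sleeping bag 31.50, rope 26.43 are the best per kg.
Best packing: sleeping bag + field guide + tent — 15 kg, 578 total.
That's the maximum — no swap from here does better than 578.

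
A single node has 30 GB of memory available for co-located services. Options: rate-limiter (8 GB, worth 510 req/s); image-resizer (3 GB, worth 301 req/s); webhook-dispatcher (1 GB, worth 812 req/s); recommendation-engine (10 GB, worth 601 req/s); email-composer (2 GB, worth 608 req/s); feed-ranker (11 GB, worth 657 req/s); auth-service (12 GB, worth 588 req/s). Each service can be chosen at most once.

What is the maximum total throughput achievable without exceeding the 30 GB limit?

2979

Ranking by ratio (throughput/GB): webhook-dispatcher 812.00, email-composer 304.00, image-resizer 100.33.
Taking the top-ratio services first gives rate-limiter + image-resizer + webhook-dispatcher + recommendation-engine + email-composer for 2832 (24 GB).
Replace rate-limiter with feed-ranker: the trade gains 147 net, giving 2979 at 27 GB.
The closest alternative, image-resizer + webhook-dispatcher + email-composer + feed-ranker + auth-service, reaches only 2966.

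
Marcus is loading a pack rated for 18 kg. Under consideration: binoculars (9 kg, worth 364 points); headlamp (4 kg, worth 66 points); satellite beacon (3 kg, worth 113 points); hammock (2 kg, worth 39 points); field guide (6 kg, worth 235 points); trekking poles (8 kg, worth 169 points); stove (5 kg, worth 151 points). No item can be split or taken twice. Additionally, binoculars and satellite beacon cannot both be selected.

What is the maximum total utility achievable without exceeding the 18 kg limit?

638

Ranking by ratio (utility/kg): binoculars 40.44, field guide 39.17, satellite beacon 37.67.
Best packing: binoculars + hammock + field guide — 17 kg, 638 total.
The spare 1 kg is too small for any remaining item, and no feasible exchange beats 638.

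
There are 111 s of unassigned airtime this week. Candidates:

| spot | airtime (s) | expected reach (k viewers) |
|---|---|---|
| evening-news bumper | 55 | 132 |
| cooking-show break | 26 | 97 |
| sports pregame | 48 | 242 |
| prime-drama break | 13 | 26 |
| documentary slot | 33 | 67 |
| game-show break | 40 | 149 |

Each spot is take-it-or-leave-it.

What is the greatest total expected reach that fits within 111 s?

Greedy by ratio would take cooking-show break + sports pregame + documentary slot: 107 s used, total 406.
Replace cooking-show break and documentary slot with prime-drama break + game-show break: the trade gains 11 net, giving 417 at 101 s.
Next best is cooking-show break + sports pregame + documentary slot at 406 (107 s) — short by 11.

417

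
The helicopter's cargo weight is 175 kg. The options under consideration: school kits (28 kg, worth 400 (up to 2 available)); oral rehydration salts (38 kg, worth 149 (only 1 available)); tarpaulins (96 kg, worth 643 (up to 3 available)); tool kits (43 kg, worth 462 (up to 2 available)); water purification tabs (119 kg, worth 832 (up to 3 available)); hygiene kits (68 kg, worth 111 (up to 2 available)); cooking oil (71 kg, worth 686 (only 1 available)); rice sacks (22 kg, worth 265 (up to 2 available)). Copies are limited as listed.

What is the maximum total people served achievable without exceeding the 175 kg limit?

2016

The ratio heuristic lands on 2×school kits + tool kits + 2×rice sacks (1792) but leaves 32 kg idle.
Replace tool kits with cooking oil: the trade gains 224 net, giving 2016 at 171 kg.
No other feasible combination exceeds 2016.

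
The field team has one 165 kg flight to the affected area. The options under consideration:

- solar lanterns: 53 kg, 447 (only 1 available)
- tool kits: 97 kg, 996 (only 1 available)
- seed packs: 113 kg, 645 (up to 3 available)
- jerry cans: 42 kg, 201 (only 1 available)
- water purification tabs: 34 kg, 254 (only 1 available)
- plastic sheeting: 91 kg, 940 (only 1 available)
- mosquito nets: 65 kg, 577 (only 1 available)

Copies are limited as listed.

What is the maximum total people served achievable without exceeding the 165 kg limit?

1573

Filling by ratio: plastic sheeting + mosquito nets for 1517, with 9 kg left unused.
Replace plastic sheeting with tool kits: the trade gains 56 net, giving 1573 at 162 kg.
The spare 3 kg is too small for any remaining supply, and no exchange beats 1573.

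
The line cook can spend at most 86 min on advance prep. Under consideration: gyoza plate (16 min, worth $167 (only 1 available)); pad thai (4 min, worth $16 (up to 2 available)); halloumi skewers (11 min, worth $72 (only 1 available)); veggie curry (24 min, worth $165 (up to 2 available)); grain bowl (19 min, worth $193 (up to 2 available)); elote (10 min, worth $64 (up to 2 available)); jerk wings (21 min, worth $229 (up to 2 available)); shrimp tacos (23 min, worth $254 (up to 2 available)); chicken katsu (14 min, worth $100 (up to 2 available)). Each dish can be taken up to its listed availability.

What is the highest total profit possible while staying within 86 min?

The ratio heuristic lands on gyoza plate + jerk wings + 2×shrimp tacos (904) but leaves 3 min idle.
The 16 min tied up in gyoza plate is better spent on grain bowl — total rises to 930 (86 min).
No other feasible combination exceeds 930.

930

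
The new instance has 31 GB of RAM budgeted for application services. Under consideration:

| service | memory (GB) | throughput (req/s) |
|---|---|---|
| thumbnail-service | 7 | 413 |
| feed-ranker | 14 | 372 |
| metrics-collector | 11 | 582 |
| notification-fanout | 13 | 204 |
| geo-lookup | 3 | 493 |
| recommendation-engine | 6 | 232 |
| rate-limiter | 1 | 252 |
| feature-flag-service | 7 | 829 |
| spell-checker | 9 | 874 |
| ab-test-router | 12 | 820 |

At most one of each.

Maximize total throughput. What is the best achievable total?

3030

Filling by ratio: thumbnail-service + geo-lookup + rate-limiter + feature-flag-service + spell-checker for 2861, with 4 GB left unused.
The 7 GB tied up in thumbnail-service is better spent on metrics-collector — total rises to 3030 (31 GB).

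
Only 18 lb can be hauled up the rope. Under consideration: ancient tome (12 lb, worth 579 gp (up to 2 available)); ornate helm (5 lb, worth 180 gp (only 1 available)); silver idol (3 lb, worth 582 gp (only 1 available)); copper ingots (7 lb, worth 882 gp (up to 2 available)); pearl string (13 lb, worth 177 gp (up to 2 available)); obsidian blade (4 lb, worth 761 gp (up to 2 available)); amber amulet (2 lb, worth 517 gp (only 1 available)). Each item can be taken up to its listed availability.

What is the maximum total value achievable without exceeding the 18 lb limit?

A density-first pass picks ornate helm + silver idol + 2×obsidian blade + amber amulet — 2801 at 18 lb.
Dropping ornate helm and amber amulet frees 7 lb; slotting in copper ingots (7 lb) lifts the total to 2986 at 18 lb.
No other feasible combination exceeds 2986.

2986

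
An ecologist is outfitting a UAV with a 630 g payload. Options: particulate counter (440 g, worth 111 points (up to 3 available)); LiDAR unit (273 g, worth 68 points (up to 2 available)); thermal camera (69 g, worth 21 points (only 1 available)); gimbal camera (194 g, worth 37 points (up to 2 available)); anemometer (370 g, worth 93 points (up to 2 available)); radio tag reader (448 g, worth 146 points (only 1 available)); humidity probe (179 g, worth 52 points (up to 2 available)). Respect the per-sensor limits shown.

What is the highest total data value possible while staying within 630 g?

198

A density-first pass picks thermal camera + radio tag reader — 167 at 517 g.
The 69 g tied up in thermal camera is better spent on humidity probe — total rises to 198 (627 g).
That's the maximum — no swap from here does better than 198.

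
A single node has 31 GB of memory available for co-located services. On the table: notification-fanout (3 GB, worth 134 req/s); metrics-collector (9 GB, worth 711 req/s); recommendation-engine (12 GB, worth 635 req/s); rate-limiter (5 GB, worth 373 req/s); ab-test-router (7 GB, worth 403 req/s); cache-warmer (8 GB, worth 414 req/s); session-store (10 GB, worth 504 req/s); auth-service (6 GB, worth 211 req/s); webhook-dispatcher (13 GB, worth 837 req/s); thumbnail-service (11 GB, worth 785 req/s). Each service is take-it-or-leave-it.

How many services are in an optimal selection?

4

Optimal total is 2080.
metrics-collector + rate-limiter + auth-service + thumbnail-service hits 2080 at 31 GB.
All optima have 4 services.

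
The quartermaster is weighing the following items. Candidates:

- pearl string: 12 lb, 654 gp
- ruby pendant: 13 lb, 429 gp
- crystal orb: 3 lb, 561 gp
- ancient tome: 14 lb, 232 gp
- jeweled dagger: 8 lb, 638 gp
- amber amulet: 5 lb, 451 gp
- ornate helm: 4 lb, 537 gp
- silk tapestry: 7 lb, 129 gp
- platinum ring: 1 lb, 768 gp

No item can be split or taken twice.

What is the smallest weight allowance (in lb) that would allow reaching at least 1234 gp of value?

4

Need the lightest bundle worth ≥ 1234.
crystal orb + platinum ring: 1329 value at 4 lb.
Below 4 lb the best achievable stays under 1234.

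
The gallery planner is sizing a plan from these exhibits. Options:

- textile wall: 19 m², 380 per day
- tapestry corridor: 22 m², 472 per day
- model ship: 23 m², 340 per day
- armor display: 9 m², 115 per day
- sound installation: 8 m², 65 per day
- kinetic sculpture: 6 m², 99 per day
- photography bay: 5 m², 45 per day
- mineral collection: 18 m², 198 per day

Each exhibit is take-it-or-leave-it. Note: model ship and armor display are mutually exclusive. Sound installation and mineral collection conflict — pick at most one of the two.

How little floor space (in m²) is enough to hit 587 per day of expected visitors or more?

Minimise m² subject to total expected visitors ≥ 587.
Taking tapestry corridor + armor display gives 587 (≥ 587) for 31 m².
No combination under 31 m² hits 587.

31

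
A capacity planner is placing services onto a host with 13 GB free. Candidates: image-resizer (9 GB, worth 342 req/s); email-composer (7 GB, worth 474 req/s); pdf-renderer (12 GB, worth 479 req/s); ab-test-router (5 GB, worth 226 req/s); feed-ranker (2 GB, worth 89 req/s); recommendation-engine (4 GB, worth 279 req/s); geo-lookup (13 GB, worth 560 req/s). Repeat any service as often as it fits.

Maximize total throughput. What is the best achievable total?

842

Greedy by ratio would take 3×recommendation-engine: 12 GB used, total 837.
Replace 2×recommendation-engine with email-composer + feed-ranker: the trade gains 5 net, giving 842 at 13 GB.
No other feasible combination exceeds 842.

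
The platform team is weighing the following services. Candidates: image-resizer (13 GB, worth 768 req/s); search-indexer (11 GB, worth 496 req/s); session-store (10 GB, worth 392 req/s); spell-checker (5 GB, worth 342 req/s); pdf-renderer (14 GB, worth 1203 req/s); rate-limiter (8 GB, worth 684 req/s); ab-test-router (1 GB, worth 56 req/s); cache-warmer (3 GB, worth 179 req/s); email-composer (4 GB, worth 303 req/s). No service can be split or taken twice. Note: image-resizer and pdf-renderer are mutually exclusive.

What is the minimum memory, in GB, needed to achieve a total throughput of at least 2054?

25

Look for the lowest-memory combination reaching 2054.
Taking pdf-renderer + rate-limiter + cache-warmer gives 2066 (≥ 2054) for 25 GB.
Below 25 GB the best achievable stays under 2054.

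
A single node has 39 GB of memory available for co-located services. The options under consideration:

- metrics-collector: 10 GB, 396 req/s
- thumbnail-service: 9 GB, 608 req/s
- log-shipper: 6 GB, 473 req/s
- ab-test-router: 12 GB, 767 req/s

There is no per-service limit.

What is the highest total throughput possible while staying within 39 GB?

2973

Taking the top-ratio services first gives 6×log-shipper for 2838 (36 GB).
Dropping log-shipper frees 6 GB; slotting in thumbnail-service (9 GB) lifts the total to 2973 at 39 GB.
No other feasible combination exceeds 2973.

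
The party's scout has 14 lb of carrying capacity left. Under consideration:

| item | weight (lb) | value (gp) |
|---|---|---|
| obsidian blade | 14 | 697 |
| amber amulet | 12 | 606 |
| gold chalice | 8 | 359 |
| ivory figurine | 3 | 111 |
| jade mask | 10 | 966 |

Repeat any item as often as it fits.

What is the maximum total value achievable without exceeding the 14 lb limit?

1077

Ranking by ratio (value/lb): jade mask 96.60, amber amulet 50.50, obsidian blade 49.79.
Taking ivory figurine + jade mask: 13 lb used, 1077 in value.
That's the maximum — no swap from here does better than 1077.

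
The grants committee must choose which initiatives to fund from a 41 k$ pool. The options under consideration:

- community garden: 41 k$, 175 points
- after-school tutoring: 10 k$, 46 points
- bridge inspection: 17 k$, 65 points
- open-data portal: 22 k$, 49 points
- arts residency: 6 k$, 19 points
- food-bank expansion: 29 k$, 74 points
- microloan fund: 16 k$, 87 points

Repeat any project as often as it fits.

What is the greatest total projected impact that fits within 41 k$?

Arts residency + 2×microloan fund uses 38 of the 41 k$ and totals 193.
The spare 3 k$ is too small for any remaining project, and no exchange beats 193.

193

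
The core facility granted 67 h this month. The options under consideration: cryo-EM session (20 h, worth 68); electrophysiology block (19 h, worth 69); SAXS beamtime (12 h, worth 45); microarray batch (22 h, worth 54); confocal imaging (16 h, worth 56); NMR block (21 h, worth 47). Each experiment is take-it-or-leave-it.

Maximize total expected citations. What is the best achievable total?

238

Cryo-EM session + electrophysiology block + SAXS beamtime + confocal imaging uses 67 of the 67 h and totals 238.
That's the maximum — no swap from here does better than 238.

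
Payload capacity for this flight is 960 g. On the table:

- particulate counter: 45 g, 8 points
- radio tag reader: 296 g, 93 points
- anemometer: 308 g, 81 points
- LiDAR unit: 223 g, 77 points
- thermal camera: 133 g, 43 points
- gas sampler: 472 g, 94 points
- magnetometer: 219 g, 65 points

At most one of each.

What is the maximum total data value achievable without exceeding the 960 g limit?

Taking the top-ratio sensors first gives particulate counter + radio tag reader + LiDAR unit + thermal camera + magnetometer for 286 (916 g).
Replace particulate counter and magnetometer with anemometer: the trade gains 8 net, giving 294 at 960 g.

294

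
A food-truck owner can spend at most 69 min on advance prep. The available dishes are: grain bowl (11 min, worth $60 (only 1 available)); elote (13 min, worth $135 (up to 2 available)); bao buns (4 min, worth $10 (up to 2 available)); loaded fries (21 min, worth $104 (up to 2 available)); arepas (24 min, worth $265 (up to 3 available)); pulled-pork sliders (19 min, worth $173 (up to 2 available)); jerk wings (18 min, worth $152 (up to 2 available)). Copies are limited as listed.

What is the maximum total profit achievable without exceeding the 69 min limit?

708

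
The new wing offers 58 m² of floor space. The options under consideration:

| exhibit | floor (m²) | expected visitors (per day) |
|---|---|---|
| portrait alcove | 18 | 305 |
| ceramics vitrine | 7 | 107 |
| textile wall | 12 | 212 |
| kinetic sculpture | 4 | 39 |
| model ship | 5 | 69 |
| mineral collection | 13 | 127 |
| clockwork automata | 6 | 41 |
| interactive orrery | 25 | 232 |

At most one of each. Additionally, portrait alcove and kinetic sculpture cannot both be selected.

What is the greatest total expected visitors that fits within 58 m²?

820

Taking portrait alcove + ceramics vitrine + textile wall + model ship + mineral collection: 55 m² used, 820 in expected visitors.
Next best is portrait alcove + ceramics vitrine + textile wall + mineral collection + clockwork automata at 792 (56 m²) — short by 28.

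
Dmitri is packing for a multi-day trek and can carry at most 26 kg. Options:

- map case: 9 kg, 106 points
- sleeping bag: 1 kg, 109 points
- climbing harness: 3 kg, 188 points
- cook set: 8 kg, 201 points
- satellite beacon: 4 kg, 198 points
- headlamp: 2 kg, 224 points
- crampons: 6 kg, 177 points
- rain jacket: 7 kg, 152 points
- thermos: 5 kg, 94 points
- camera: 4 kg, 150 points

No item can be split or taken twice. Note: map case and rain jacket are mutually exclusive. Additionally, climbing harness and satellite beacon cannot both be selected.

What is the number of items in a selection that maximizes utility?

6

The maximum utility within 26 kg is 1059.
sleeping bag + cook set + satellite beacon + headlamp + crampons + camera hits 1059 at 25 kg.
All optima have 6 items.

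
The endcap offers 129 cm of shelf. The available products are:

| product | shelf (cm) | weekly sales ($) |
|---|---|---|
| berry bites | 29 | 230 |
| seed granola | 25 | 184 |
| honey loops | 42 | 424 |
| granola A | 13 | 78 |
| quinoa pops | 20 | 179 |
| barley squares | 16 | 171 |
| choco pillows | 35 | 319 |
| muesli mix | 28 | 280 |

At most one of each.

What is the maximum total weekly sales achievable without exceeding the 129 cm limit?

Density check — barley squares 10.69, honey loops 10.10, muesli mix 10.00, choco pillows 9.11 are the best per cm.
Filling by ratio: honey loops + barley squares + choco pillows + muesli mix for 1194, with 8 cm left unused.
The 16 cm tied up in barley squares is better spent on quinoa pops — total rises to 1202 (125 cm).
Next best is honey loops + barley squares + choco pillows + muesli mix at 1194 (121 cm) — short by 8.

1202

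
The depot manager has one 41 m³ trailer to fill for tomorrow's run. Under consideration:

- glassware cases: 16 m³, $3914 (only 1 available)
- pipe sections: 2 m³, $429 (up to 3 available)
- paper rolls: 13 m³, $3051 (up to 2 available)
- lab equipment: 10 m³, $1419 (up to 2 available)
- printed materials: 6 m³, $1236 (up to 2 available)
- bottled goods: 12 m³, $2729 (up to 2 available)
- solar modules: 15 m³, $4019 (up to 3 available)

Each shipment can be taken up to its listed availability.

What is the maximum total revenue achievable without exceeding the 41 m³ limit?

A density-first pass picks 3×pipe sections + 2×solar modules — 9325 at 36 m³.
Dropping pipe sections frees 2 m³; slotting in printed materials (6 m³) lifts the total to 10132 at 40 m³.
Nothing else within 41 m³ beats 10132.

10132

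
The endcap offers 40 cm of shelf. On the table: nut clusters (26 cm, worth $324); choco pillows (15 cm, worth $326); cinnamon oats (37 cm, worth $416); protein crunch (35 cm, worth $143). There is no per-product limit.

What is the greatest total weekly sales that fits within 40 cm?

652

By weekly sales per cm: choco pillows 21.73, nut clusters 12.46, cinnamon oats 11.24 lead.
The ratio ordering already packs tightly: 2×choco pillows, 30 cm, 652.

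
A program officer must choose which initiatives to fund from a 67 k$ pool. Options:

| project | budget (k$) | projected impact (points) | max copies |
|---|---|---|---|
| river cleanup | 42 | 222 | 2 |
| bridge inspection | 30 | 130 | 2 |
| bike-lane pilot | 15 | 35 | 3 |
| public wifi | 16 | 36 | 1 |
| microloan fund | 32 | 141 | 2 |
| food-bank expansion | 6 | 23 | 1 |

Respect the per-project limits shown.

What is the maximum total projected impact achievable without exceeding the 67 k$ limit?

The ratio heuristic lands on river cleanup + bike-lane pilot + food-bank expansion (280) but leaves 4 k$ idle.
The 57 k$ tied up in river cleanup and bike-lane pilot is better spent on 2×bridge inspection — total rises to 283 (66 k$).
That's the maximum — no swap from here does better than 283.

283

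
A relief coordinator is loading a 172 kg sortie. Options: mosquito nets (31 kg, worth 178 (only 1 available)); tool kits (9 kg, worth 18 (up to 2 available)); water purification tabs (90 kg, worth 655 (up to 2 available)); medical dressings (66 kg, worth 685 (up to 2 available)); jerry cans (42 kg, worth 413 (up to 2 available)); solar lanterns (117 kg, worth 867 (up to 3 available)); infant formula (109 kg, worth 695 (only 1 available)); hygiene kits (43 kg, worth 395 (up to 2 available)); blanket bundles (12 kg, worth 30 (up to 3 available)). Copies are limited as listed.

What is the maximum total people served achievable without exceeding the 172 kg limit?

1616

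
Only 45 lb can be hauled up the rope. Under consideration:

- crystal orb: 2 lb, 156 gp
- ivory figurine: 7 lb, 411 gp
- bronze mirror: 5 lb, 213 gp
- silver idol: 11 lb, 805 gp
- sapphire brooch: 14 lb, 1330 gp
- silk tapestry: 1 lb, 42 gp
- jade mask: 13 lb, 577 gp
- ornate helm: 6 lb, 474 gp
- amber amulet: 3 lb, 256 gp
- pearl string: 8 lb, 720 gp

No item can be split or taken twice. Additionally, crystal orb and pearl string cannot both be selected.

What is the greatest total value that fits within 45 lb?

Ranking by ratio (value/lb): sapphire brooch 95.00, pearl string 90.00, amber amulet 85.33.
Silver idol + sapphire brooch + silk tapestry + ornate helm + amber amulet + pearl string uses 43 of the 45 lb and totals 3627.
Next best is silver idol + sapphire brooch + ornate helm + amber amulet + pearl string at 3585 (42 lb) — short by 42.

3627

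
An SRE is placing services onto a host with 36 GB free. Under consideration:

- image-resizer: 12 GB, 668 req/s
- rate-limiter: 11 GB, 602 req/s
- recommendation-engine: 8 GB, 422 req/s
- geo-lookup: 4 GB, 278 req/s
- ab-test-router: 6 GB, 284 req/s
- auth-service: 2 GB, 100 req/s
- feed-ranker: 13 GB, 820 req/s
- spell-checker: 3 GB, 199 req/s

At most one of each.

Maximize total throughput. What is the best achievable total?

Taking the top-ratio services first gives image-resizer + geo-lookup + auth-service + feed-ranker + spell-checker for 2065 (34 GB).
A better packing is rate-limiter + recommendation-engine + geo-lookup + feed-ranker: 36 GB, total 2122.
Every other selection either busts 36 GB or fails to beat 2122.

2122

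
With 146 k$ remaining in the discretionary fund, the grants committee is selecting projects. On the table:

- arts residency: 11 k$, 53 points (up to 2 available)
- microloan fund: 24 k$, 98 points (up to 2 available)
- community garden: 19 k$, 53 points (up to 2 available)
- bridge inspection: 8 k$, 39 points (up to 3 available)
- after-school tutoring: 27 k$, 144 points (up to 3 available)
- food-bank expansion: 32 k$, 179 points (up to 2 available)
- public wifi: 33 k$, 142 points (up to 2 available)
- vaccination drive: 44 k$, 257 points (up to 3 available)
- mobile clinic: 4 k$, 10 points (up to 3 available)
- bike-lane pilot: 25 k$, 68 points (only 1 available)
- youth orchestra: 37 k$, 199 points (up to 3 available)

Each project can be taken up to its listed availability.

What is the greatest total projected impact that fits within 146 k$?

Greedy by ratio would take bridge inspection + 3×vaccination drive + mobile clinic: 144 k$ used, total 820.
The 12 k$ tied up in bridge inspection and mobile clinic is better spent on arts residency — total rises to 824 (143 k$).

824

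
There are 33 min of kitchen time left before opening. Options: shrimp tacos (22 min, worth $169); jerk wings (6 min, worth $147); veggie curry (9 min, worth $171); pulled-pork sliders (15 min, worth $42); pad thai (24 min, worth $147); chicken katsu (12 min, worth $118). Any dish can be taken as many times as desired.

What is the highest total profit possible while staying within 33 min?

Density check — jerk wings 24.50, veggie curry 19.00, chicken katsu 9.83, shrimp tacos 7.68 are the best per min.
Taking the top-ratio dishes first gives 5×jerk wings for 735 (30 min).
Dropping jerk wings frees 6 min; slotting in veggie curry (9 min) lifts the total to 759 at 33 min.
Every other selection either busts 33 min or fails to beat 759.

759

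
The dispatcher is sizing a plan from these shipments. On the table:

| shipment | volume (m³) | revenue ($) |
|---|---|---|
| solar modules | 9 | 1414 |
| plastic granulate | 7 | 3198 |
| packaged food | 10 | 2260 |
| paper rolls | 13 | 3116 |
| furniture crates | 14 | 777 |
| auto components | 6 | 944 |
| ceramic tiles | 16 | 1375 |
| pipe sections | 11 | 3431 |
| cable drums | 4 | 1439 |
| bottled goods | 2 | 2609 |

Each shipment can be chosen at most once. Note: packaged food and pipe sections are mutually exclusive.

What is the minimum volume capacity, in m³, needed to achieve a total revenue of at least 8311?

20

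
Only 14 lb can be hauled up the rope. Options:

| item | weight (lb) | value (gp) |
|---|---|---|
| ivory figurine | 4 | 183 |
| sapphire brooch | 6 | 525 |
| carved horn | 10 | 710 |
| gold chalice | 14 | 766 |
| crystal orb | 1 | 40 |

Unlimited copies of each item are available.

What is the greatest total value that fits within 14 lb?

Ranking by ratio (value/lb): sapphire brooch 87.50, carved horn 71.00, gold chalice 54.71, ivory figurine 45.75.
2×sapphire brooch + 2×crystal orb uses 14 of the 14 lb and totals 1130.
Nothing else within 14 lb beats 1130.

1130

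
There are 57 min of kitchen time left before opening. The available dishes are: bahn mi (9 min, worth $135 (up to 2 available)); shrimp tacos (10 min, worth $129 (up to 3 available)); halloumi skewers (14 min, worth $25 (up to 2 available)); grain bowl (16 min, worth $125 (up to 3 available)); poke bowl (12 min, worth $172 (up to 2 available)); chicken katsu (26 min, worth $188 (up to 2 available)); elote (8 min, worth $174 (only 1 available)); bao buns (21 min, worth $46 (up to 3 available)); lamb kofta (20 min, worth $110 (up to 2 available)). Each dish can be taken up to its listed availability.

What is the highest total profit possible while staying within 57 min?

831

A density-first pass picks 2×bahn mi + 2×poke bowl + elote — 788 at 50 min.
Replace 2×poke bowl with 3×shrimp tacos: the trade gains 43 net, giving 831 at 56 min.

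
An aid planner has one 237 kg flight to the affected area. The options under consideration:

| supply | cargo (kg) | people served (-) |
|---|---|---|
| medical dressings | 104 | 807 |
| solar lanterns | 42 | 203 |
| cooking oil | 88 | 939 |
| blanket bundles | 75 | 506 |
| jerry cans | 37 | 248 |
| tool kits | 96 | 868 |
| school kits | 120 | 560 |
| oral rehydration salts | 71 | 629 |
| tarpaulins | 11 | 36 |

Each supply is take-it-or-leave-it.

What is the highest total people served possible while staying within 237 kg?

Density check — cooking oil 10.67, tool kits 9.04, oral rehydration salts 8.86 are the best per kg.
Best packing: cooking oil + jerry cans + tool kits + tarpaulins — 232 kg, 2091 total.
The spare 5 kg is too small for any remaining supply, and no exchange beats 2091.

2091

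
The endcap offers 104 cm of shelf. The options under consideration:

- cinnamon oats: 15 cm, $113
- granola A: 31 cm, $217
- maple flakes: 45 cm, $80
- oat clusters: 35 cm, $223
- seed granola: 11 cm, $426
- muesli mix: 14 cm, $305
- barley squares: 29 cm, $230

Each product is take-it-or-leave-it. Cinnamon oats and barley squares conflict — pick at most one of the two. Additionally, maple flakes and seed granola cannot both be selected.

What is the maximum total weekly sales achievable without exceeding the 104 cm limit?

1184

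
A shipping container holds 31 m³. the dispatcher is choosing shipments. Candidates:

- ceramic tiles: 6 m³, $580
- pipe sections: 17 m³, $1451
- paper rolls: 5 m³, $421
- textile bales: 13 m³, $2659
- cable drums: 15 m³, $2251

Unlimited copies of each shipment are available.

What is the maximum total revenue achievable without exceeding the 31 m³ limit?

5739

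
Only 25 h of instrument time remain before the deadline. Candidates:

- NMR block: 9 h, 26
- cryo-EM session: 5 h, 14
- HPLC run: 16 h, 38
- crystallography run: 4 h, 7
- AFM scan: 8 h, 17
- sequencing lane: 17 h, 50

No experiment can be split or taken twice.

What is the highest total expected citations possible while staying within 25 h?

67

The ratio heuristic lands on cryo-EM session + sequencing lane (64) but leaves 3 h idle.
Replace cryo-EM session with AFM scan: the trade gains 3 net, giving 67 at 25 h.
Nothing else within 25 h beats 67.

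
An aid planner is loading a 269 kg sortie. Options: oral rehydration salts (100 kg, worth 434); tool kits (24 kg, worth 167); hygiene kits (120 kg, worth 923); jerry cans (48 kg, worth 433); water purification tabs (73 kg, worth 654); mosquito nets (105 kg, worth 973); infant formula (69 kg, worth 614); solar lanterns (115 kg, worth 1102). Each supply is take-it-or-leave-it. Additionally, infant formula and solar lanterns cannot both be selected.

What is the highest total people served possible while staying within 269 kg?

2508

Best packing: jerry cans + mosquito nets + solar lanterns — 268 kg, 2508 total.
Every other selection either busts 269 kg or breaks a pairing rule or fails to beat 2508.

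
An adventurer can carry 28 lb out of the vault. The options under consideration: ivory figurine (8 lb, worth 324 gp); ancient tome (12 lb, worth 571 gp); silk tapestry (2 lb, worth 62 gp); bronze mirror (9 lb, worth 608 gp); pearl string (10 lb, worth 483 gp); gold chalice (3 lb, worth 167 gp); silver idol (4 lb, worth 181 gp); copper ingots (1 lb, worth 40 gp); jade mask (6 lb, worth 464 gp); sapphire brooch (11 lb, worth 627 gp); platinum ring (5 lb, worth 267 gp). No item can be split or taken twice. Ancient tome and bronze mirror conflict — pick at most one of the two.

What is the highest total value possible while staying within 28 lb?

1761

A density-first pass picks bronze mirror + copper ingots + jade mask + sapphire brooch — 1739 at 27 lb.
Dropping copper ingots frees 1 lb; slotting in silk tapestry (2 lb) lifts the total to 1761 at 28 lb.
Next best is bronze mirror + copper ingots + jade mask + sapphire brooch at 1739 (27 lb) — short by 22.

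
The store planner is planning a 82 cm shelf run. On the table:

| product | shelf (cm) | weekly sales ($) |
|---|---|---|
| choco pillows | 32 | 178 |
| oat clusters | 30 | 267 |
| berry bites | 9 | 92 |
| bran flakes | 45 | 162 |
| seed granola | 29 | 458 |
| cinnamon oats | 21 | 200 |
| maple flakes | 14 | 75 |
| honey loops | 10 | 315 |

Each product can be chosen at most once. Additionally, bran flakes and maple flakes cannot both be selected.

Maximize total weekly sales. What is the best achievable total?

1132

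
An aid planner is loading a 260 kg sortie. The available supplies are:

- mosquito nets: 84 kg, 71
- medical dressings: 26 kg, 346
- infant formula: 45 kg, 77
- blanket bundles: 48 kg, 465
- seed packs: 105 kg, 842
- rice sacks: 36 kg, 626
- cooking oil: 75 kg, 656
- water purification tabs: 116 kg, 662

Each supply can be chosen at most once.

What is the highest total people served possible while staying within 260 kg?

Filling by ratio: medical dressings + infant formula + blanket bundles + rice sacks + cooking oil for 2170, with 30 kg left unused.
Replace infant formula and blanket bundles with seed packs: the trade gains 300 net, giving 2470 at 242 kg.
Every other selection either busts 260 kg or fails to beat 2470.

2470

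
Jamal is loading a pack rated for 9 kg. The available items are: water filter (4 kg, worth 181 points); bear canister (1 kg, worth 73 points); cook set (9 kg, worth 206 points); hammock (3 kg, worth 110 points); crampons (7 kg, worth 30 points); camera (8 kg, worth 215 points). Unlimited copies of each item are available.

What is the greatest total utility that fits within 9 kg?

Best packing: 9×bear canister — 9 kg, 657 total.
No other feasible combination exceeds 657.

657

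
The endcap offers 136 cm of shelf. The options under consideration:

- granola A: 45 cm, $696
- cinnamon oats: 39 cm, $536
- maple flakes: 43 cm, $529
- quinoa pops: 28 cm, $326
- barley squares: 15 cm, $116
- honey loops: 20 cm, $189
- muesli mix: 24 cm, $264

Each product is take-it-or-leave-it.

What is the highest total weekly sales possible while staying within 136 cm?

1822

The ratio heuristic lands on granola A + cinnamon oats + maple flakes (1761) but leaves 9 cm idle.
The 43 cm tied up in maple flakes is better spent on quinoa pops + muesli mix — total rises to 1822 (136 cm).
No other feasible combination exceeds 1822.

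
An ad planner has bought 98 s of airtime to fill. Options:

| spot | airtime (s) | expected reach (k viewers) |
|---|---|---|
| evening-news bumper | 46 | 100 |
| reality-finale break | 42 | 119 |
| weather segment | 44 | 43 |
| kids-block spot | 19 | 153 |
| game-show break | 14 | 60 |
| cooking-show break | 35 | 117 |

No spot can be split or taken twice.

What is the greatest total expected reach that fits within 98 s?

Density check — kids-block spot 8.05, game-show break 4.29, cooking-show break 3.34 are the best per s.
Greedy by ratio would take kids-block spot + game-show break + cooking-show break: 68 s used, total 330.
Replace game-show break with reality-finale break: the trade gains 59 net, giving 389 at 96 s.
An exhaustive check of the 64 subsets confirms 389.

389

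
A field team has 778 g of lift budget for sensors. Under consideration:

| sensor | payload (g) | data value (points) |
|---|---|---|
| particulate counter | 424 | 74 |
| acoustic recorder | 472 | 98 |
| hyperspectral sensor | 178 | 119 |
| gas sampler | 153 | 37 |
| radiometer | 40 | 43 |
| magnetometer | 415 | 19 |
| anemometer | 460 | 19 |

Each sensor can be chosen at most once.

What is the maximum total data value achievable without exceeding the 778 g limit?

260

Taking the top-ratio sensors first gives hyperspectral sensor + gas sampler + radiometer for 199 (371 g).
Replace gas sampler with acoustic recorder: the trade gains 61 net, giving 260 at 690 g.
The spare 88 g is too small for any remaining sensor, and no exchange beats 260.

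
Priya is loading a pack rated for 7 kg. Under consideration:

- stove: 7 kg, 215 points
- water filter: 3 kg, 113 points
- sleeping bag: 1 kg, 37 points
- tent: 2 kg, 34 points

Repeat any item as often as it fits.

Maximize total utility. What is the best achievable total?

263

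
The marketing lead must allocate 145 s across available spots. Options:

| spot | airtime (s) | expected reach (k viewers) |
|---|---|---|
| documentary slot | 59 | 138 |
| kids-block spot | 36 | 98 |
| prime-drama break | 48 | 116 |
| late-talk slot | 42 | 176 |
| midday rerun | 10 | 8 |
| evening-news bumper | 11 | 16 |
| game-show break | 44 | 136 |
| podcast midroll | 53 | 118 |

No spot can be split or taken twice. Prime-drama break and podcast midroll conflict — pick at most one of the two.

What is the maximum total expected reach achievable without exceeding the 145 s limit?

450

The ratio heuristic lands on kids-block spot + late-talk slot + midday rerun + evening-news bumper + game-show break (434) but leaves 2 s idle.
The 57 s tied up in kids-block spot and midday rerun and evening-news bumper is better spent on documentary slot — total rises to 450 (145 s).
Next best is prime-drama break + late-talk slot + evening-news bumper + game-show break at 444 (145 s) — short by 6.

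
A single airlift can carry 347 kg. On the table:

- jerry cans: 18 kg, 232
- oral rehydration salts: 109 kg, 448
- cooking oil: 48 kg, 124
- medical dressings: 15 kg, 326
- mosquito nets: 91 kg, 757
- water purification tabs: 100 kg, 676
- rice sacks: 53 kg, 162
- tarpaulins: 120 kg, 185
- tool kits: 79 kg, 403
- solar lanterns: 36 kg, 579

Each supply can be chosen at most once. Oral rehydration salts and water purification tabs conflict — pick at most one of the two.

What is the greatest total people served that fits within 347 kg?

2973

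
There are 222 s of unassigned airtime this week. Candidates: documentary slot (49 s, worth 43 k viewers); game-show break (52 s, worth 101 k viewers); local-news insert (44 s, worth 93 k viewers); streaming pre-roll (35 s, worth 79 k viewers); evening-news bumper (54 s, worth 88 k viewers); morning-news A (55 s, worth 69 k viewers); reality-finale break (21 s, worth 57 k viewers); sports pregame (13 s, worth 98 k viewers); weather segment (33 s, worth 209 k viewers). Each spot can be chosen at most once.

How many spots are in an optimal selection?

Best achievable expected reach is 646.
For example game-show break + local-news insert + evening-news bumper + reality-finale break + sports pregame + weather segment achieves it, using 217 s.
Any selection reaching 646 contains exactly 6 spots.

6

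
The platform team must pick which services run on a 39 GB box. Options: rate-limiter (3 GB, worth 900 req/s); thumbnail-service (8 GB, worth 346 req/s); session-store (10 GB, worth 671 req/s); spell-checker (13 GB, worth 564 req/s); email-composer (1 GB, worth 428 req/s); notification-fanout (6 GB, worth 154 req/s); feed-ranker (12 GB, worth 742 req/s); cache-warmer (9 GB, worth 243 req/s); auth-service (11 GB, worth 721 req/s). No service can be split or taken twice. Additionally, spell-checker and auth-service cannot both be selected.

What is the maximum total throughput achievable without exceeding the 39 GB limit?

Density check — email-composer 428.00, rate-limiter 300.00, session-store 67.10, auth-service 65.55 are the best per GB.
Best packing: rate-limiter + session-store + email-composer + feed-ranker + auth-service — 37 GB, 3462 total.
Next best is rate-limiter + session-store + spell-checker + email-composer + feed-ranker at 3305 (39 GB) — short by 157.

3462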